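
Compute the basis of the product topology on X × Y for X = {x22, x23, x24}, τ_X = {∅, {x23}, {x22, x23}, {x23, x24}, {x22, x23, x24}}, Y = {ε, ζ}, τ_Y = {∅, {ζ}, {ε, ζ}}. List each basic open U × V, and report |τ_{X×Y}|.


Basis B = {∅ × ∅, {x23} × {ζ}, {x22, x23} × {ζ}, {x23} × {ε, ζ}, {x23, x24} × {ζ}, {x22, x23, x24} × {ζ}, {x22, x23} × {ε, ζ}, {x23, x24} × {ε, ζ}, {x22, x23, x24} × {ε, ζ}}; |τ_{X×Y}| = 14.

Enumerate products U × V with U ∈ τ_X, V ∈ τ_Y (deduplicated):
  ∅ × ∅ = {} (∅)
  {x23} × {ζ} = {(x23,ζ)}
  {x22, x23} × {ζ} = {(x22,ζ), (x23,ζ)}
  {x23} × {ε, ζ} = {(x23,ε), (x23,ζ)}
  {x23, x24} × {ζ} = {(x23,ζ), (x24,ζ)}
  {x22, x23, x24} × {ζ} = {(x22,ζ), (x23,ζ), (x24,ζ)}
  {x22, x23} × {ε, ζ} = {(x22,ε), (x22,ζ), (x23,ε), (x23,ζ)}
  {x23, x24} × {ε, ζ} = {(x23,ε), (x23,ζ), (x24,ε), (x24,ζ)}
  {x22, x23, x24} × {ε, ζ} = {(x22,ε), (x22,ζ), (x23,ε), (x23,ζ), (x24,ε), (x24,ζ)}
These 9 distinct sets form the basis B.
Close under arbitrary unions to get τ_{X×Y}; counting gives |τ_{X×Y}| = 14.


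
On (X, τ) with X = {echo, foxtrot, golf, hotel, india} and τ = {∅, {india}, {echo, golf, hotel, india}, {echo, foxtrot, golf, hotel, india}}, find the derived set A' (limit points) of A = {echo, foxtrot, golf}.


A' = {echo, foxtrot, golf, hotel}

For each x ∈ X, list the open sets U ∈ τ with x ∈ U, then check whether U ∩ (A ∖ {x}) ≠ ∅ for every such U.
  x = echo: opens ∋ x are {echo, golf, hotel, india}, {echo, foxtrot, golf, hotel, india}; each meets A ∖ {echo}, so x IS a limit point.
  x = foxtrot: opens ∋ x are {echo, foxtrot, golf, hotel, india}; each meets A ∖ {foxtrot}, so x IS a limit point.
  x = golf: opens ∋ x are {echo, golf, hotel, india}, {echo, foxtrot, golf, hotel, india}; each meets A ∖ {golf}, so x IS a limit point.
  x = hotel: opens ∋ x are {echo, golf, hotel, india}, {echo, foxtrot, golf, hotel, india}; each meets A ∖ {hotel}, so x IS a limit point.
  x = india: open {india} ∋ x has {india} ∩ (A ∖ {india}) = ∅, so x is NOT a limit point.
Collecting: A' = {echo, foxtrot, golf, hotel}.


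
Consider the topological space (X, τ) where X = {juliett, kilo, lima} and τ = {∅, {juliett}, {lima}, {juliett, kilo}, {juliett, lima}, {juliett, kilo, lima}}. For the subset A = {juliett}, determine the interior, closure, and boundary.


int(A) = {juliett}, cl(A) = {juliett, kilo}, ∂A = {kilo}.

Closed sets in (X, τ) are complements of opens:
  closed(X, τ) = {∅, {kilo}, {lima}, {juliett, kilo}, {kilo, lima}, {juliett, kilo, lima}}.
int(A) = ⋃ {U ∈ τ : U ⊆ A}. Opens contained in A: ∅, {juliett}.
Taking the union of these: int(A) = {juliett}.
cl(A) = ⋂ {C closed : A ⊆ C}. Closed sets containing A: {juliett, kilo}, {juliett, kilo, lima}.
Intersecting these: cl(A) = {juliett, kilo}.
∂A = cl(A) ∖ int(A) = {juliett, kilo} ∖ {juliett} = {kilo}.


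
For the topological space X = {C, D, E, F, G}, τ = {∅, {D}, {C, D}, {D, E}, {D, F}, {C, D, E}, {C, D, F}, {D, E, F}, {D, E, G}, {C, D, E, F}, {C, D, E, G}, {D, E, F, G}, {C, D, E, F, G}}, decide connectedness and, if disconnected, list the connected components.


(X, τ) is connected.

Find clopen sets (U ∈ τ with X ∖ U ∈ τ):
  U = ∅, X ∖ U = {C, D, E, F, G} — both open, so U is clopen.
  U = {C, D, E, F, G}, X ∖ U = ∅ — both open, so U is clopen.
Only trivial clopens (∅ and X) exist, so (X, τ) is connected.
Compute connected components by grouping points that agree on all clopens:
  component: {C, D, E, F, G}


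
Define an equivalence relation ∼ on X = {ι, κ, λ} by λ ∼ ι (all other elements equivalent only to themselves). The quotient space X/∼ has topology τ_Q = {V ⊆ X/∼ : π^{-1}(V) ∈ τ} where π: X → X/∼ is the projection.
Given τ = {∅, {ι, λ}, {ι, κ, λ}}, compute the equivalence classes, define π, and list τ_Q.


X/∼ = {[ι=λ], [κ]}; |τ_Q| = 3.

Equivalence classes: [ι=λ], [κ].
Quotient map π: X → X/∼ sends ι ↦ [ι=λ], κ ↦ [κ], λ ↦ [ι=λ].
For each subset V ⊆ X/∼, compute π^{-1}(V) ⊆ X and check whether π^{-1}(V) ∈ τ. V is open in τ_Q iff π^{-1}(V) ∈ τ.
  V = {}: π^{-1}(V) = ∅ ∈ τ ✓.
  V = {[ι=λ]}: π^{-1}(V) = {ι, λ} ∈ τ ✓.
  V = {[κ]}: π^{-1}(V) = {κ} ∉ τ ✗.
  V = {[ι=λ], [κ]}: π^{-1}(V) = {ι, κ, λ} ∈ τ ✓.
Open sets in the quotient: τ_Q = {{}, {[ι=λ]}, {[ι=λ], [κ]}} (3 elements).


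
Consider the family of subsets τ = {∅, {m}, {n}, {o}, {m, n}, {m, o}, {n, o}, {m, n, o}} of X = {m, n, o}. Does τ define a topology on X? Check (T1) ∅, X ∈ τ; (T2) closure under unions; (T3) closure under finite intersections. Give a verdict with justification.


τ IS a topology on X.

Axiom (T1): ∅ ∈ τ? Yes; X ∈ τ? Yes.
Axiom (T2/T3): check pairwise unions and intersections of members of τ.
All pairwise intersections and unions checked — each lies in τ. Therefore τ satisfies (T1), (T2), (T3): it IS a topology on X.


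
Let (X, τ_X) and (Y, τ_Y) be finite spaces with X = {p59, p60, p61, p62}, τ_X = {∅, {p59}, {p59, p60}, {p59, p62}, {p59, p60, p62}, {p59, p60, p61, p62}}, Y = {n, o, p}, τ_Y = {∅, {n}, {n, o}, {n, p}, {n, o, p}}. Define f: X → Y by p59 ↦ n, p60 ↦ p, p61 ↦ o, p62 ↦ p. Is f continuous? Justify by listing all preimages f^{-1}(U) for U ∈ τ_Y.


f is NOT continuous.

Compute f^{-1}(U) for each U ∈ τ_Y:
  U = ∅: f^{-1}(U) = ∅ ∈ τ_X ✓.
  U = {n}: f^{-1}(U) = {p59} ∈ τ_X ✓.
  U = {n, o}: f^{-1}(U) = {p59, p61} ∉ τ_X ✗.
  U = {n, p}: f^{-1}(U) = {p59, p60, p62} ∈ τ_X ✓.
  U = {n, o, p}: f^{-1}(U) = {p59, p60, p61, p62} ∈ τ_X ✓.
Found U = {n, o} with f^{-1}(U) = {p59, p61} not in τ_X. Therefore f is NOT continuous.


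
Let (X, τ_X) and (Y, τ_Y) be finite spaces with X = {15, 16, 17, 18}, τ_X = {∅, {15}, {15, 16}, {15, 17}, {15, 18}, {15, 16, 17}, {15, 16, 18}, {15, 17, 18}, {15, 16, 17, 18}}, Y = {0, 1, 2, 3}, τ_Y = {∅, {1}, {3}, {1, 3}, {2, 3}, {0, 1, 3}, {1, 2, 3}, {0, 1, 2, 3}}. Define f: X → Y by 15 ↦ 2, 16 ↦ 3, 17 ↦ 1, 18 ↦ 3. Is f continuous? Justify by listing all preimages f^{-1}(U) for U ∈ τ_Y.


f is NOT continuous.

Compute f^{-1}(U) for each U ∈ τ_Y:
  U = ∅: f^{-1}(U) = ∅ ∈ τ_X ✓.
  U = {1}: f^{-1}(U) = {17} ∉ τ_X ✗.
  U = {3}: f^{-1}(U) = {16, 18} ∉ τ_X ✗.
  U = {1, 3}: f^{-1}(U) = {16, 17, 18} ∉ τ_X ✗.
  U = {2, 3}: f^{-1}(U) = {15, 16, 18} ∈ τ_X ✓.
  U = {0, 1, 3}: f^{-1}(U) = {16, 17, 18} ∉ τ_X ✗.
  U = {1, 2, 3}: f^{-1}(U) = {15, 16, 17, 18} ∈ τ_X ✓.
  U = {0, 1, 2, 3}: f^{-1}(U) = {15, 16, 17, 18} ∈ τ_X ✓.
Found U = {1} with f^{-1}(U) = {17} not in τ_X. Therefore f is NOT continuous.


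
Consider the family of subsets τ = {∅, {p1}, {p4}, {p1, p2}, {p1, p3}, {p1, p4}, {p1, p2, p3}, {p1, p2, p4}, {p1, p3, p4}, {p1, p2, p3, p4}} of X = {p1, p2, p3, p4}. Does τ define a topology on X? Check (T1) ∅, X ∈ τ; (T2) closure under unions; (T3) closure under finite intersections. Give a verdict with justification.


τ IS a topology on X.

Axiom (T1): ∅ ∈ τ? Yes; X ∈ τ? Yes.
Axiom (T2/T3): check pairwise unions and intersections of members of τ.
All pairwise intersections and unions checked — each lies in τ. Therefore τ satisfies (T1), (T2), (T3): it IS a topology on X.


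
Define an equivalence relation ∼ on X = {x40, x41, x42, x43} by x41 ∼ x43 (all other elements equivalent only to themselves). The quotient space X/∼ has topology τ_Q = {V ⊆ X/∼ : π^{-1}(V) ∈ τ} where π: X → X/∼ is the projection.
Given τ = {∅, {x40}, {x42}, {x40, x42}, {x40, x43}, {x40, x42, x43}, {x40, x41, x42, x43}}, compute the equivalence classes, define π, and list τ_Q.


X/∼ = {[x40], [x41=x43], [x42]}; |τ_Q| = 5.

Equivalence classes: [x40], [x41=x43], [x42].
Quotient map π: X → X/∼ sends x40 ↦ [x40], x41 ↦ [x41=x43], x42 ↦ [x42], x43 ↦ [x41=x43].
For each subset V ⊆ X/∼, compute π^{-1}(V) ⊆ X and check whether π^{-1}(V) ∈ τ. V is open in τ_Q iff π^{-1}(V) ∈ τ.
  V = {}: π^{-1}(V) = ∅ ∈ τ ✓.
  V = {[x40]}: π^{-1}(V) = {x40} ∈ τ ✓.
  V = {[x41=x43]}: π^{-1}(V) = {x41, x43} ∉ τ ✗.
  V = {[x40], [x41=x43]}: π^{-1}(V) = {x40, x41, x43} ∉ τ ✗.
  V = {[x42]}: π^{-1}(V) = {x42} ∈ τ ✓.
  V = {[x40], [x42]}: π^{-1}(V) = {x40, x42} ∈ τ ✓.
  V = {[x41=x43], [x42]}: π^{-1}(V) = {x41, x42, x43} ∉ τ ✗.
  V = {[x40], [x41=x43], [x42]}: π^{-1}(V) = {x40, x41, x42, x43} ∈ τ ✓.
Open sets in the quotient: τ_Q = {{}, {[x40]}, {[x42]}, {[x40], [x42]}, {[x40], [x41=x43], [x42]}} (5 elements).


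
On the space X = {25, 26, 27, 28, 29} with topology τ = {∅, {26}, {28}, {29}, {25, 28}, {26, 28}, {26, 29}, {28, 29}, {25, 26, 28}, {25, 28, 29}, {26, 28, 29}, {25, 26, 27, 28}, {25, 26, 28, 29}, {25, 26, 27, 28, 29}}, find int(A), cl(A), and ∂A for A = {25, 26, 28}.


int(A) = {25, 26, 28}, cl(A) = {25, 26, 27, 28}, ∂A = {27}.

Closed sets in (X, τ) are complements of opens:
  closed(X, τ) = {∅, {27}, {29}, {25, 27}, {26, 27}, {27, 29}, {25, 26, 27}, {25, 27, 28}, {25, 27, 29}, {26, 27, 29}, {25, 26, 27, 28}, {25, 26, 27, 29}, {25, 27, 28, 29}, {25, 26, 27, 28, 29}}.
int(A) = ⋃ {U ∈ τ : U ⊆ A}. Opens contained in A: ∅, {26}, {28}, {25, 28}, {26, 28}, {25, 26, 28}.
Taking the union of these: int(A) = {25, 26, 28}.
cl(A) = ⋂ {C closed : A ⊆ C}. Closed sets containing A: {25, 26, 27, 28}, {25, 26, 27, 28, 29}.
Intersecting these: cl(A) = {25, 26, 27, 28}.
∂A = cl(A) ∖ int(A) = {25, 26, 27, 28} ∖ {25, 26, 28} = {27}.


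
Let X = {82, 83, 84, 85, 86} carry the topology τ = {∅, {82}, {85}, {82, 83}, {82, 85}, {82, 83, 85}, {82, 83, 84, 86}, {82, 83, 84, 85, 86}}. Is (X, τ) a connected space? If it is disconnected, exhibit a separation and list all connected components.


(X, τ) is disconnected; components = [{85}, {82, 83, 84, 86}].

Find clopen sets (U ∈ τ with X ∖ U ∈ τ):
  U = ∅, X ∖ U = {82, 83, 84, 85, 86} — both open, so U is clopen.
  U = {85}, X ∖ U = {82, 83, 84, 86} — both open, so U is clopen.
  U = {82, 83, 84, 86}, X ∖ U = {85} — both open, so U is clopen.
  U = {82, 83, 84, 85, 86}, X ∖ U = ∅ — both open, so U is clopen.
Nontrivial clopen(s) exist: e.g. {85}. So (X, τ) is disconnected.
Compute connected components by grouping points that agree on all clopens:
  component: {85}
  component: {82, 83, 84, 86}


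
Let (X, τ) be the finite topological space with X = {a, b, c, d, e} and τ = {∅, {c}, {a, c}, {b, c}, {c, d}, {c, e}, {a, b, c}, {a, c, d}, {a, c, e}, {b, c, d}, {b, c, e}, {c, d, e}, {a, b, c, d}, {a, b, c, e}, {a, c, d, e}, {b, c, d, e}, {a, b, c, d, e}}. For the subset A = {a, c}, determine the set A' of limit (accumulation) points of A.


A' = {a, b, d, e}

For each x ∈ X, list the open sets U ∈ τ with x ∈ U, then check whether U ∩ (A ∖ {x}) ≠ ∅ for every such U.
  x = a: opens ∋ x are {a, c}, {a, b, c}, {a, c, d}, {a, c, e}, {a, b, c, d}, {a, b, c, e}, {a, c, d, e}, {a, b, c, d, e}; each meets A ∖ {a}, so x IS a limit point.
  x = b: opens ∋ x are {b, c}, {a, b, c}, {b, c, d}, {b, c, e}, {a, b, c, d}, {a, b, c, e}, {b, c, d, e}, {a, b, c, d, e}; each meets A ∖ {b}, so x IS a limit point.
  x = c: open {c} ∋ x has {c} ∩ (A ∖ {c}) = ∅, so x is NOT a limit point.
  x = d: opens ∋ x are {c, d}, {a, c, d}, {b, c, d}, {c, d, e}, {a, b, c, d}, {a, c, d, e}, {b, c, d, e}, {a, b, c, d, e}; each meets A ∖ {d}, so x IS a limit point.
  x = e: opens ∋ x are {c, e}, {a, c, e}, {b, c, e}, {c, d, e}, {a, b, c, e}, {a, c, d, e}, {b, c, d, e}, {a, b, c, d, e}; each meets A ∖ {e}, so x IS a limit point.
Collecting: A' = {a, b, d, e}.


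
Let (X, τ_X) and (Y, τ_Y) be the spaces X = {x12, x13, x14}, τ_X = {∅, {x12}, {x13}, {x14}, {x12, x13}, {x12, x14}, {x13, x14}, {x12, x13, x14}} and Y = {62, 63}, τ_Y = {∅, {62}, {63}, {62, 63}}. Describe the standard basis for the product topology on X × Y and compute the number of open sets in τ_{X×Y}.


Basis B = {∅ × ∅, {x12} × {62}, {x12} × {63}, {x13} × {62}, {x13} × {63}, {x14} × {62}, {x14} × {63}, {x12} × {62, 63}, {x12, x13} × {62}, {x12, x14} × {62}, {x12, x13} × {63}, {x12, x14} × {63}, {x13} × {62, 63}, {x13, x14} × {62}, {x13, x14} × {63}, {x14} × {62, 63}, {x12, x13, x14} × {62}, {x12, x13, x14} × {63}, {x12, x13} × {62, 63}, {x12, x14} × {62, 63}, {x13, x14} × {62, 63}, {x12, x13, x14} × {62, 63}}; |τ_{X×Y}| = 64.

Enumerate products U × V with U ∈ τ_X, V ∈ τ_Y (deduplicated):
  ∅ × ∅ = {} (∅)
  {x12} × {62} = {(x12,62)}
  {x12} × {63} = {(x12,63)}
  {x13} × {62} = {(x13,62)}
  {x13} × {63} = {(x13,63)}
  {x14} × {62} = {(x14,62)}
  {x14} × {63} = {(x14,63)}
  {x12} × {62, 63} = {(x12,62), (x12,63)}
  {x12, x13} × {62} = {(x12,62), (x13,62)}
  {x12, x14} × {62} = {(x12,62), (x14,62)}
  {x12, x13} × {63} = {(x12,63), (x13,63)}
  {x12, x14} × {63} = {(x12,63), (x14,63)}
  {x13} × {62, 63} = {(x13,62), (x13,63)}
  {x13, x14} × {62} = {(x13,62), (x14,62)}
  {x13, x14} × {63} = {(x13,63), (x14,63)}
  {x14} × {62, 63} = {(x14,62), (x14,63)}
  {x12, x13, x14} × {62} = {(x12,62), (x13,62), (x14,62)}
  {x12, x13, x14} × {63} = {(x12,63), (x13,63), (x14,63)}
  {x12, x13} × {62, 63} = {(x12,62), (x12,63), (x13,62), (x13,63)}
  {x12, x14} × {62, 63} = {(x12,62), (x12,63), (x14,62), (x14,63)}
  {x13, x14} × {62, 63} = {(x13,62), (x13,63), (x14,62), (x14,63)}
  {x12, x13, x14} × {62, 63} = {(x12,62), (x12,63), (x13,62), (x13,63), (x14,62), (x14,63)}
These 22 distinct sets form the basis B.
Close under arbitrary unions to get τ_{X×Y}; counting gives |τ_{X×Y}| = 64.


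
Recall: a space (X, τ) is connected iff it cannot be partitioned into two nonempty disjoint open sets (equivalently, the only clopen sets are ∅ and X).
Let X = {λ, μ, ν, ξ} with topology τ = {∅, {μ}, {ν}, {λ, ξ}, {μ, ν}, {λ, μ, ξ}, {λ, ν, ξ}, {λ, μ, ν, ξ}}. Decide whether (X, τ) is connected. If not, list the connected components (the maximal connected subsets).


(X, τ) is disconnected; components = [{μ}, {ν}, {λ, ξ}].

Find clopen sets (U ∈ τ with X ∖ U ∈ τ):
  U = ∅, X ∖ U = {λ, μ, ν, ξ} — both open, so U is clopen.
  U = {μ}, X ∖ U = {λ, ν, ξ} — both open, so U is clopen.
  U = {ν}, X ∖ U = {λ, μ, ξ} — both open, so U is clopen.
  U = {λ, ξ}, X ∖ U = {μ, ν} — both open, so U is clopen.
  U = {μ, ν}, X ∖ U = {λ, ξ} — both open, so U is clopen.
  U = {λ, μ, ξ}, X ∖ U = {ν} — both open, so U is clopen.
  U = {λ, ν, ξ}, X ∖ U = {μ} — both open, so U is clopen.
  U = {λ, μ, ν, ξ}, X ∖ U = ∅ — both open, so U is clopen.
Nontrivial clopen(s) exist: e.g. {λ, ν, ξ}. So (X, τ) is disconnected.
Compute connected components by grouping points that agree on all clopens:
  component: {μ}
  component: {ν}
  component: {λ, ξ}


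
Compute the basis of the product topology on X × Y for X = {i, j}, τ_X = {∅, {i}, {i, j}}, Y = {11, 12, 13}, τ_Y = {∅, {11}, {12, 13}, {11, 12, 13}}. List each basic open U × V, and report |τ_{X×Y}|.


Basis B = {∅ × ∅, {i} × {11}, {i, j} × {11}, {i} × {12, 13}, {i} × {11, 12, 13}, {i, j} × {12, 13}, {i, j} × {11, 12, 13}}; |τ_{X×Y}| = 9.

Enumerate products U × V with U ∈ τ_X, V ∈ τ_Y (deduplicated):
  ∅ × ∅ = {} (∅)
  {i} × {11} = {(i,11)}
  {i, j} × {11} = {(i,11), (j,11)}
  {i} × {12, 13} = {(i,12), (i,13)}
  {i} × {11, 12, 13} = {(i,11), (i,12), (i,13)}
  {i, j} × {12, 13} = {(i,12), (i,13), (j,12), (j,13)}
  {i, j} × {11, 12, 13} = {(i,11), (i,12), (i,13), (j,11), (j,12), (j,13)}
These 7 distinct sets form the basis B.
Close under arbitrary unions to get τ_{X×Y}; counting gives |τ_{X×Y}| = 9.


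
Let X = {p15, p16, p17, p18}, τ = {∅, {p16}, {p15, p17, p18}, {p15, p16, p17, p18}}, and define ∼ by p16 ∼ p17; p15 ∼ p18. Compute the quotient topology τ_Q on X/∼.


X/∼ = {[p15=p18], [p16=p17]}; |τ_Q| = 2.

Equivalence classes: [p15=p18], [p16=p17].
Quotient map π: X → X/∼ sends p15 ↦ [p15=p18], p16 ↦ [p16=p17], p17 ↦ [p16=p17], p18 ↦ [p15=p18].
For each subset V ⊆ X/∼, compute π^{-1}(V) ⊆ X and check whether π^{-1}(V) ∈ τ. V is open in τ_Q iff π^{-1}(V) ∈ τ.
  V = {}: π^{-1}(V) = ∅ ∈ τ ✓.
  V = {[p15=p18]}: π^{-1}(V) = {p15, p18} ∉ τ ✗.
  V = {[p16=p17]}: π^{-1}(V) = {p16, p17} ∉ τ ✗.
  V = {[p15=p18], [p16=p17]}: π^{-1}(V) = {p15, p16, p17, p18} ∈ τ ✓.
Open sets in the quotient: τ_Q = {{}, {[p15=p18], [p16=p17]}} (2 elements).


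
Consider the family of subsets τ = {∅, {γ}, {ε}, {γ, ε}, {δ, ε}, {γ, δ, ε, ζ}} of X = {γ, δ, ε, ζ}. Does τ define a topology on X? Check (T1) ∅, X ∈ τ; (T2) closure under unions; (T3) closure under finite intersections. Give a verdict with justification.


τ is NOT a topology on X.

Axiom (T1): ∅ ∈ τ? Yes; X ∈ τ? Yes.
Axiom (T2/T3): check pairwise unions and intersections of members of τ.
Counterexample for (T2): {γ} ∪ {δ, ε} = {γ, δ, ε} ∉ τ. Therefore τ is NOT a topology.


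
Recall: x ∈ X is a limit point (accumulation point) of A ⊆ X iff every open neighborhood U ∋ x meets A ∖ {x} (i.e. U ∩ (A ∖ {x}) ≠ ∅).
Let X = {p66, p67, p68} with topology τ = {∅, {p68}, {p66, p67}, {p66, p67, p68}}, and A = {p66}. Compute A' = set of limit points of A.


A' = {p67}

For each x ∈ X, list the open sets U ∈ τ with x ∈ U, then check whether U ∩ (A ∖ {x}) ≠ ∅ for every such U.
  x = p66: open {p66, p67} ∋ x has {p66, p67} ∩ (A ∖ {p66}) = ∅, so x is NOT a limit point.
  x = p67: opens ∋ x are {p66, p67}, {p66, p67, p68}; each meets A ∖ {p67}, so x IS a limit point.
  x = p68: open {p68} ∋ x has {p68} ∩ (A ∖ {p68}) = ∅, so x is NOT a limit point.
Collecting: A' = {p67}.


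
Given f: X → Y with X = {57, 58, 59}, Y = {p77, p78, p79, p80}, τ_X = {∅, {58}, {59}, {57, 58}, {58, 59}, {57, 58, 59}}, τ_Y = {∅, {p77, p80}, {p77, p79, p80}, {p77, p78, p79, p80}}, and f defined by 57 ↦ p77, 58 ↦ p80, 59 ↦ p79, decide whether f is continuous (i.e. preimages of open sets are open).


f IS continuous.

Compute f^{-1}(U) for each U ∈ τ_Y:
  U = ∅: f^{-1}(U) = ∅ ∈ τ_X ✓.
  U = {p77, p80}: f^{-1}(U) = {57, 58} ∈ τ_X ✓.
  U = {p77, p79, p80}: f^{-1}(U) = {57, 58, 59} ∈ τ_X ✓.
  U = {p77, p78, p79, p80}: f^{-1}(U) = {57, 58, 59} ∈ τ_X ✓.
Every preimage lies in τ_X, so f IS continuous.


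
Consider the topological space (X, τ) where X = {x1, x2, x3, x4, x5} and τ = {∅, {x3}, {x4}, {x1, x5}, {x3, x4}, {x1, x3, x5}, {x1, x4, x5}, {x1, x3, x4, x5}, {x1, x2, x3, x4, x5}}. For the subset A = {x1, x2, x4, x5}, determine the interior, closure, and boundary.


int(A) = {x1, x4, x5}, cl(A) = {x1, x2, x4, x5}, ∂A = {x2}.

Closed sets in (X, τ) are complements of opens:
  closed(X, τ) = {∅, {x2}, {x2, x3}, {x2, x4}, {x1, x2, x5}, {x2, x3, x4}, {x1, x2, x3, x5}, {x1, x2, x4, x5}, {x1, x2, x3, x4, x5}}.
int(A) = ⋃ {U ∈ τ : U ⊆ A}. Opens contained in A: ∅, {x4}, {x1, x5}, {x1, x4, x5}.
Taking the union of these: int(A) = {x1, x4, x5}.
cl(A) = ⋂ {C closed : A ⊆ C}. Closed sets containing A: {x1, x2, x4, x5}, {x1, x2, x3, x4, x5}.
Intersecting these: cl(A) = {x1, x2, x4, x5}.
∂A = cl(A) ∖ int(A) = {x1, x2, x4, x5} ∖ {x1, x4, x5} = {x2}.


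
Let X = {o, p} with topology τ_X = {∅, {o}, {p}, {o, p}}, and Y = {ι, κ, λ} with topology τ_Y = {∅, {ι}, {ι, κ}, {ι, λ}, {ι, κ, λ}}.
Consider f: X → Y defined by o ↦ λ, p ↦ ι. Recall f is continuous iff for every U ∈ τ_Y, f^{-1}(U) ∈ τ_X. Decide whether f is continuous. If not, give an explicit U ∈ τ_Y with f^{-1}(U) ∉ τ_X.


f IS continuous.

Compute f^{-1}(U) for each U ∈ τ_Y:
  U = ∅: f^{-1}(U) = ∅ ∈ τ_X ✓.
  U = {ι}: f^{-1}(U) = {p} ∈ τ_X ✓.
  U = {ι, κ}: f^{-1}(U) = {p} ∈ τ_X ✓.
  U = {ι, λ}: f^{-1}(U) = {o, p} ∈ τ_X ✓.
  U = {ι, κ, λ}: f^{-1}(U) = {o, p} ∈ τ_X ✓.
Every preimage lies in τ_X, so f IS continuous.


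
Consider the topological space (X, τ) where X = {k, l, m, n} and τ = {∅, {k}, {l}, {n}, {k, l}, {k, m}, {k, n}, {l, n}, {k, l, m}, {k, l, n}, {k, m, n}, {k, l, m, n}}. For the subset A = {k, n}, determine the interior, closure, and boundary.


int(A) = {k, n}, cl(A) = {k, m, n}, ∂A = {m}.

Closed sets in (X, τ) are complements of opens:
  closed(X, τ) = {∅, {l}, {m}, {n}, {k, m}, {l, m}, {l, n}, {m, n}, {k, l, m}, {k, m, n}, {l, m, n}, {k, l, m, n}}.
int(A) = ⋃ {U ∈ τ : U ⊆ A}. Opens contained in A: ∅, {k}, {n}, {k, n}.
Taking the union of these: int(A) = {k, n}.
cl(A) = ⋂ {C closed : A ⊆ C}. Closed sets containing A: {k, m, n}, {k, l, m, n}.
Intersecting these: cl(A) = {k, m, n}.
∂A = cl(A) ∖ int(A) = {k, m, n} ∖ {k, n} = {m}.


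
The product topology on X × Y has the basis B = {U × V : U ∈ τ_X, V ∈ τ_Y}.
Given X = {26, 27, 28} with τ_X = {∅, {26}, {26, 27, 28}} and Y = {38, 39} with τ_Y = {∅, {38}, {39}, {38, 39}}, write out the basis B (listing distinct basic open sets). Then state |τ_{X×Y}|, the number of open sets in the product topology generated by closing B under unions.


Basis B = {∅ × ∅, {26} × {38}, {26} × {39}, {26} × {38, 39}, {26, 27, 28} × {38}, {26, 27, 28} × {39}, {26, 27, 28} × {38, 39}}; |τ_{X×Y}| = 9.

Enumerate products U × V with U ∈ τ_X, V ∈ τ_Y (deduplicated):
  ∅ × ∅ = {} (∅)
  {26} × {38} = {(26,38)}
  {26} × {39} = {(26,39)}
  {26} × {38, 39} = {(26,38), (26,39)}
  {26, 27, 28} × {38} = {(26,38), (27,38), (28,38)}
  {26, 27, 28} × {39} = {(26,39), (27,39), (28,39)}
  {26, 27, 28} × {38, 39} = {(26,38), (26,39), (27,38), (27,39), (28,38), (28,39)}
These 7 distinct sets form the basis B.
Close under arbitrary unions to get τ_{X×Y}; counting gives |τ_{X×Y}| = 9.


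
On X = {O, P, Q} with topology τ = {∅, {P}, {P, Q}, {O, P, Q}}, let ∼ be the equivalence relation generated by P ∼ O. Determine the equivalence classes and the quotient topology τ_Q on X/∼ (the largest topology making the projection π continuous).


X/∼ = {[O=P], [Q]}; |τ_Q| = 2.

Equivalence classes: [O=P], [Q].
Quotient map π: X → X/∼ sends O ↦ [O=P], P ↦ [O=P], Q ↦ [Q].
For each subset V ⊆ X/∼, compute π^{-1}(V) ⊆ X and check whether π^{-1}(V) ∈ τ. V is open in τ_Q iff π^{-1}(V) ∈ τ.
  V = {}: π^{-1}(V) = ∅ ∈ τ ✓.
  V = {[O=P]}: π^{-1}(V) = {O, P} ∉ τ ✗.
  V = {[Q]}: π^{-1}(V) = {Q} ∉ τ ✗.
  V = {[O=P], [Q]}: π^{-1}(V) = {O, P, Q} ∈ τ ✓.
Open sets in the quotient: τ_Q = {{}, {[O=P], [Q]}} (2 elements).


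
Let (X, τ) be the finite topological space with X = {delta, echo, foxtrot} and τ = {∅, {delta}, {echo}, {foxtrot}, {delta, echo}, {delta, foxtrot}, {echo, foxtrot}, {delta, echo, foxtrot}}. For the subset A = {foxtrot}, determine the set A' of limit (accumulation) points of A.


A' = ∅

For each x ∈ X, list the open sets U ∈ τ with x ∈ U, then check whether U ∩ (A ∖ {x}) ≠ ∅ for every such U.
  x = delta: open {delta} ∋ x has {delta} ∩ (A ∖ {delta}) = ∅, so x is NOT a limit point.
  x = echo: open {echo} ∋ x has {echo} ∩ (A ∖ {echo}) = ∅, so x is NOT a limit point.
  x = foxtrot: open {foxtrot} ∋ x has {foxtrot} ∩ (A ∖ {foxtrot}) = ∅, so x is NOT a limit point.
Collecting: A' = ∅.


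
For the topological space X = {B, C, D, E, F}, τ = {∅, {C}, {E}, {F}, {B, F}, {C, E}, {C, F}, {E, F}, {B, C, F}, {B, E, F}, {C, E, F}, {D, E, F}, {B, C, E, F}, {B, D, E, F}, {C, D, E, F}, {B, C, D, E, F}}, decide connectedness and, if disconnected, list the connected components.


(X, τ) is disconnected; components = [{C}, {B, D, E, F}].

Find clopen sets (U ∈ τ with X ∖ U ∈ τ):
  U = ∅, X ∖ U = {B, C, D, E, F} — both open, so U is clopen.
  U = {C}, X ∖ U = {B, D, E, F} — both open, so U is clopen.
  U = {B, D, E, F}, X ∖ U = {C} — both open, so U is clopen.
  U = {B, C, D, E, F}, X ∖ U = ∅ — both open, so U is clopen.
Nontrivial clopen(s) exist: e.g. {C}. So (X, τ) is disconnected.
Compute connected components by grouping points that agree on all clopens:
  component: {C}
  component: {B, D, E, F}


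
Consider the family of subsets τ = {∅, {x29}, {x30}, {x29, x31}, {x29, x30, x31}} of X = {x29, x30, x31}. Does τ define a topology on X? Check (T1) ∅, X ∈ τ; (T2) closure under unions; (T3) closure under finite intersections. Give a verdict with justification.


τ is NOT a topology on X.

Axiom (T1): ∅ ∈ τ? Yes; X ∈ τ? Yes.
Axiom (T2/T3): check pairwise unions and intersections of members of τ.
Counterexample for (T2): {x29} ∪ {x30} = {x29, x30} ∉ τ. Therefore τ is NOT a topology.


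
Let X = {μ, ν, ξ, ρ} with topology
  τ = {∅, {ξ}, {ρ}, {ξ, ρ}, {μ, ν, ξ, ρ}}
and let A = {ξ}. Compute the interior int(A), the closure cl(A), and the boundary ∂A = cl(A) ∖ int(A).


int(A) = {ξ}, cl(A) = {μ, ν, ξ}, ∂A = {μ, ν}.

Closed sets in (X, τ) are complements of opens:
  closed(X, τ) = {∅, {μ, ν}, {μ, ν, ξ}, {μ, ν, ρ}, {μ, ν, ξ, ρ}}.
int(A) = ⋃ {U ∈ τ : U ⊆ A}. Opens contained in A: ∅, {ξ}.
Taking the union of these: int(A) = {ξ}.
cl(A) = ⋂ {C closed : A ⊆ C}. Closed sets containing A: {μ, ν, ξ}, {μ, ν, ξ, ρ}.
Intersecting these: cl(A) = {μ, ν, ξ}.
∂A = cl(A) ∖ int(A) = {μ, ν, ξ} ∖ {ξ} = {μ, ν}.


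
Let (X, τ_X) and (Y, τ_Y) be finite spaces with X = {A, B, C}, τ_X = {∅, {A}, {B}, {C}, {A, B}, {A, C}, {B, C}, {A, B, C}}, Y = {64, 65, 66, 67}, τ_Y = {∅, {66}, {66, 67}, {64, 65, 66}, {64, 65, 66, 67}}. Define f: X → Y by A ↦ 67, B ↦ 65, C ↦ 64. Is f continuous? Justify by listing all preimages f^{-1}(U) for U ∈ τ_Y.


f IS continuous.

Compute f^{-1}(U) for each U ∈ τ_Y:
  U = ∅: f^{-1}(U) = ∅ ∈ τ_X ✓.
  U = {66}: f^{-1}(U) = ∅ ∈ τ_X ✓.
  U = {66, 67}: f^{-1}(U) = {A} ∈ τ_X ✓.
  U = {64, 65, 66}: f^{-1}(U) = {B, C} ∈ τ_X ✓.
  U = {64, 65, 66, 67}: f^{-1}(U) = {A, B, C} ∈ τ_X ✓.
Every preimage lies in τ_X, so f IS continuous.


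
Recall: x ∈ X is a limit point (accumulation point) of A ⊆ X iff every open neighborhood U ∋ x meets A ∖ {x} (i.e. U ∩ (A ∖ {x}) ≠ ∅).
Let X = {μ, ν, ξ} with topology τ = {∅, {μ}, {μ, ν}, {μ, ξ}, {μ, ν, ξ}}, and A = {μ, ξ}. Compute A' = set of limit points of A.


A' = {ν, ξ}

For each x ∈ X, list the open sets U ∈ τ with x ∈ U, then check whether U ∩ (A ∖ {x}) ≠ ∅ for every such U.
  x = μ: open {μ} ∋ x has {μ} ∩ (A ∖ {μ}) = ∅, so x is NOT a limit point.
  x = ν: opens ∋ x are {μ, ν}, {μ, ν, ξ}; each meets A ∖ {ν}, so x IS a limit point.
  x = ξ: opens ∋ x are {μ, ξ}, {μ, ν, ξ}; each meets A ∖ {ξ}, so x IS a limit point.
Collecting: A' = {ν, ξ}.


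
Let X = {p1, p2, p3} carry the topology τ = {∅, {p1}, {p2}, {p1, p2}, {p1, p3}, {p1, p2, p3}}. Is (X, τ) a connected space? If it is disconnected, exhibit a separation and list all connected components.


(X, τ) is disconnected; components = [{p2}, {p1, p3}].

Find clopen sets (U ∈ τ with X ∖ U ∈ τ):
  U = ∅, X ∖ U = {p1, p2, p3} — both open, so U is clopen.
  U = {p2}, X ∖ U = {p1, p3} — both open, so U is clopen.
  U = {p1, p3}, X ∖ U = {p2} — both open, so U is clopen.
  U = {p1, p2, p3}, X ∖ U = ∅ — both open, so U is clopen.
Nontrivial clopen(s) exist: e.g. {p2}. So (X, τ) is disconnected.
Compute connected components by grouping points that agree on all clopens:
  component: {p2}
  component: {p1, p3}


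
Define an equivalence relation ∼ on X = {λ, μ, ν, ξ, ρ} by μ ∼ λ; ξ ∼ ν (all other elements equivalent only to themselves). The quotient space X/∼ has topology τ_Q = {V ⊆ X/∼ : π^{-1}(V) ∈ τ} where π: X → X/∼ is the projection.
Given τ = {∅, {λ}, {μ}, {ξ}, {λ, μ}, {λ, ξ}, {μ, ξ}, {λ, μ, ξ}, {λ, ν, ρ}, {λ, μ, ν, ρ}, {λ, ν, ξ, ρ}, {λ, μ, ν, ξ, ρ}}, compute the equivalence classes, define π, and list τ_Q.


X/∼ = {[λ=μ], [ν=ξ], [ρ]}; |τ_Q| = 3.

Equivalence classes: [λ=μ], [ν=ξ], [ρ].
Quotient map π: X → X/∼ sends λ ↦ [λ=μ], μ ↦ [λ=μ], ν ↦ [ν=ξ], ξ ↦ [ν=ξ], ρ ↦ [ρ].
For each subset V ⊆ X/∼, compute π^{-1}(V) ⊆ X and check whether π^{-1}(V) ∈ τ. V is open in τ_Q iff π^{-1}(V) ∈ τ.
  V = {}: π^{-1}(V) = ∅ ∈ τ ✓.
  V = {[λ=μ]}: π^{-1}(V) = {λ, μ} ∈ τ ✓.
  V = {[ν=ξ]}: π^{-1}(V) = {ν, ξ} ∉ τ ✗.
  V = {[λ=μ], [ν=ξ]}: π^{-1}(V) = {λ, μ, ν, ξ} ∉ τ ✗.
  V = {[ρ]}: π^{-1}(V) = {ρ} ∉ τ ✗.
  V = {[λ=μ], [ρ]}: π^{-1}(V) = {λ, μ, ρ} ∉ τ ✗.
  V = {[ν=ξ], [ρ]}: π^{-1}(V) = {ν, ξ, ρ} ∉ τ ✗.
  V = {[λ=μ], [ν=ξ], [ρ]}: π^{-1}(V) = {λ, μ, ν, ξ, ρ} ∈ τ ✓.
Open sets in the quotient: τ_Q = {{}, {[λ=μ]}, {[λ=μ], [ν=ξ], [ρ]}} (3 elements).


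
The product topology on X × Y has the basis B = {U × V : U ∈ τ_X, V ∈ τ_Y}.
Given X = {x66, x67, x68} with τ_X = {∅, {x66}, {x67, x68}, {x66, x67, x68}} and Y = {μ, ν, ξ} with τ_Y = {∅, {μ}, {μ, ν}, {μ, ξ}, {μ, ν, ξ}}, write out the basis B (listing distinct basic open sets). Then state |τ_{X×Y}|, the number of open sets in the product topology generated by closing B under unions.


Basis B = {∅ × ∅, {x66} × {μ}, {x66} × {μ, ν}, {x66} × {μ, ξ}, {x67, x68} × {μ}, {x66} × {μ, ν, ξ}, {x66, x67, x68} × {μ}, {x67, x68} × {μ, ν}, {x67, x68} × {μ, ξ}, {x66, x67, x68} × {μ, ν}, {x66, x67, x68} × {μ, ξ}, {x67, x68} × {μ, ν, ξ}, {x66, x67, x68} × {μ, ν, ξ}}; |τ_{X×Y}| = 25.

Enumerate products U × V with U ∈ τ_X, V ∈ τ_Y (deduplicated):
  ∅ × ∅ = {} (∅)
  {x66} × {μ} = {(x66,μ)}
  {x66} × {μ, ν} = {(x66,μ), (x66,ν)}
  {x66} × {μ, ξ} = {(x66,μ), (x66,ξ)}
  {x67, x68} × {μ} = {(x67,μ), (x68,μ)}
  {x66} × {μ, ν, ξ} = {(x66,μ), (x66,ν), (x66,ξ)}
  {x66, x67, x68} × {μ} = {(x66,μ), (x67,μ), (x68,μ)}
  {x67, x68} × {μ, ν} = {(x67,μ), (x67,ν), (x68,μ), (x68,ν)}
  {x67, x68} × {μ, ξ} = {(x67,μ), (x67,ξ), (x68,μ), (x68,ξ)}
  {x66, x67, x68} × {μ, ν} = {(x66,μ), (x66,ν), (x67,μ), (x67,ν), (x68,μ), (x68,ν)}
  {x66, x67, x68} × {μ, ξ} = {(x66,μ), (x66,ξ), (x67,μ), (x67,ξ), (x68,μ), (x68,ξ)}
  {x67, x68} × {μ, ν, ξ} = {(x67,μ), (x67,ν), (x67,ξ), (x68,μ), (x68,ν), (x68,ξ)}
  {x66, x67, x68} × {μ, ν, ξ} = {(x66,μ), (x66,ν), (x66,ξ), (x67,μ), (x67,ν), (x67,ξ), (x68,μ), (x68,ν), (x68,ξ)}
These 13 distinct sets form the basis B.
Close under arbitrary unions to get τ_{X×Y}; counting gives |τ_{X×Y}| = 25.


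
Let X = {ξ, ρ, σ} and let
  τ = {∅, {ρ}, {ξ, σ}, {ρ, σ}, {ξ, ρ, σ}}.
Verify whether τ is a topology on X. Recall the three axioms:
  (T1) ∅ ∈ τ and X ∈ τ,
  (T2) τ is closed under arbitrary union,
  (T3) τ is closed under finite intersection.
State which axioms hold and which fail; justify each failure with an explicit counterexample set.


τ is NOT a topology on X.

Axiom (T1): ∅ ∈ τ? Yes; X ∈ τ? Yes.
Axiom (T2/T3): check pairwise unions and intersections of members of τ.
Counterexample for (T3): {ξ, σ} ∩ {ρ, σ} = {σ} ∉ τ. Therefore τ is NOT a topology.


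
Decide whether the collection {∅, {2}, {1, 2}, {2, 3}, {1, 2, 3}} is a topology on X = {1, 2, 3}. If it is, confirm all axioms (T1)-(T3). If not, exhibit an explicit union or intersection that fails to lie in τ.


τ IS a topology on X.

Axiom (T1): ∅ ∈ τ? Yes; X ∈ τ? Yes.
Axiom (T2/T3): check pairwise unions and intersections of members of τ.
All pairwise intersections and unions checked — each lies in τ. Therefore τ satisfies (T1), (T2), (T3): it IS a topology on X.


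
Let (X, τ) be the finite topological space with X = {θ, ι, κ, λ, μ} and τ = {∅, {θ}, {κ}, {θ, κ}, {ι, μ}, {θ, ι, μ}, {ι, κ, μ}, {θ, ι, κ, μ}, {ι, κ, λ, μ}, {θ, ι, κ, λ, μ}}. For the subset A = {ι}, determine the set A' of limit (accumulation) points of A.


A' = {λ, μ}

For each x ∈ X, list the open sets U ∈ τ with x ∈ U, then check whether U ∩ (A ∖ {x}) ≠ ∅ for every such U.
  x = θ: open {θ} ∋ x has {θ} ∩ (A ∖ {θ}) = ∅, so x is NOT a limit point.
  x = ι: open {ι, μ} ∋ x has {ι, μ} ∩ (A ∖ {ι}) = ∅, so x is NOT a limit point.
  x = κ: open {κ} ∋ x has {κ} ∩ (A ∖ {κ}) = ∅, so x is NOT a limit point.
  x = λ: opens ∋ x are {ι, κ, λ, μ}, {θ, ι, κ, λ, μ}; each meets A ∖ {λ}, so x IS a limit point.
  x = μ: opens ∋ x are {ι, μ}, {θ, ι, μ}, {ι, κ, μ}, {θ, ι, κ, μ}, {ι, κ, λ, μ}, {θ, ι, κ, λ, μ}; each meets A ∖ {μ}, so x IS a limit point.
Collecting: A' = {λ, μ}.


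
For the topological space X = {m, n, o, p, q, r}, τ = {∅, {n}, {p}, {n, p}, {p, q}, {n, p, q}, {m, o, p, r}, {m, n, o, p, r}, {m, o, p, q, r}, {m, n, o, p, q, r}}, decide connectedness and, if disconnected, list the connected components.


(X, τ) is disconnected; components = [{n}, {m, o, p, q, r}].

Find clopen sets (U ∈ τ with X ∖ U ∈ τ):
  U = ∅, X ∖ U = {m, n, o, p, q, r} — both open, so U is clopen.
  U = {n}, X ∖ U = {m, o, p, q, r} — both open, so U is clopen.
  U = {m, o, p, q, r}, X ∖ U = {n} — both open, so U is clopen.
  U = {m, n, o, p, q, r}, X ∖ U = ∅ — both open, so U is clopen.
Nontrivial clopen(s) exist: e.g. {n}. So (X, τ) is disconnected.
Compute connected components by grouping points that agree on all clopens:
  component: {n}
  component: {m, o, p, q, r}


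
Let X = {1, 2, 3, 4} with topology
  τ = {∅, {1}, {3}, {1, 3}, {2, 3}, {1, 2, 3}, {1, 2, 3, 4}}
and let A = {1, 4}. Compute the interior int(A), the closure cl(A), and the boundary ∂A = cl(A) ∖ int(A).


int(A) = {1}, cl(A) = {1, 4}, ∂A = {4}.

Closed sets in (X, τ) are complements of opens:
  closed(X, τ) = {∅, {4}, {1, 4}, {2, 4}, {1, 2, 4}, {2, 3, 4}, {1, 2, 3, 4}}.
int(A) = ⋃ {U ∈ τ : U ⊆ A}. Opens contained in A: ∅, {1}.
Taking the union of these: int(A) = {1}.
cl(A) = ⋂ {C closed : A ⊆ C}. Closed sets containing A: {1, 4}, {1, 2, 4}, {1, 2, 3, 4}.
Intersecting these: cl(A) = {1, 4}.
∂A = cl(A) ∖ int(A) = {1, 4} ∖ {1} = {4}.


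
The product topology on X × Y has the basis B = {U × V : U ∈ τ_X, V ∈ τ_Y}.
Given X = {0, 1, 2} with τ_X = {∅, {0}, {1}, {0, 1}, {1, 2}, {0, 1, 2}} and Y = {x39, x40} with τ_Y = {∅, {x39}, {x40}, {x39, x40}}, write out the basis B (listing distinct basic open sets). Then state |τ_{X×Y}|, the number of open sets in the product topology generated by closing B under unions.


Basis B = {∅ × ∅, {0} × {x39}, {0} × {x40}, {1} × {x39}, {1} × {x40}, {0} × {x39, x40}, {0, 1} × {x39}, {0, 1} × {x40}, {1} × {x39, x40}, {1, 2} × {x39}, {1, 2} × {x40}, {0, 1, 2} × {x39}, {0, 1, 2} × {x40}, {0, 1} × {x39, x40}, {1, 2} × {x39, x40}, {0, 1, 2} × {x39, x40}}; |τ_{X×Y}| = 36.

Enumerate products U × V with U ∈ τ_X, V ∈ τ_Y (deduplicated):
  ∅ × ∅ = {} (∅)
  {0} × {x39} = {(0,x39)}
  {0} × {x40} = {(0,x40)}
  {1} × {x39} = {(1,x39)}
  {1} × {x40} = {(1,x40)}
  {0} × {x39, x40} = {(0,x39), (0,x40)}
  {0, 1} × {x39} = {(0,x39), (1,x39)}
  {0, 1} × {x40} = {(0,x40), (1,x40)}
  {1} × {x39, x40} = {(1,x39), (1,x40)}
  {1, 2} × {x39} = {(1,x39), (2,x39)}
  {1, 2} × {x40} = {(1,x40), (2,x40)}
  {0, 1, 2} × {x39} = {(0,x39), (1,x39), (2,x39)}
  {0, 1, 2} × {x40} = {(0,x40), (1,x40), (2,x40)}
  {0, 1} × {x39, x40} = {(0,x39), (0,x40), (1,x39), (1,x40)}
  {1, 2} × {x39, x40} = {(1,x39), (1,x40), (2,x39), (2,x40)}
  {0, 1, 2} × {x39, x40} = {(0,x39), (0,x40), (1,x39), (1,x40), (2,x39), (2,x40)}
These 16 distinct sets form the basis B.
Close under arbitrary unions to get τ_{X×Y}; counting gives |τ_{X×Y}| = 36.


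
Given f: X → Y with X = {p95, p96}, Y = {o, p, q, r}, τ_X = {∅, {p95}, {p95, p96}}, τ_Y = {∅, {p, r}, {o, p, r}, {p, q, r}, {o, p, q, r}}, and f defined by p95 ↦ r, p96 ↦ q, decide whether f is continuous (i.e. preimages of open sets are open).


f IS continuous.

Compute f^{-1}(U) for each U ∈ τ_Y:
  U = ∅: f^{-1}(U) = ∅ ∈ τ_X ✓.
  U = {p, r}: f^{-1}(U) = {p95} ∈ τ_X ✓.
  U = {o, p, r}: f^{-1}(U) = {p95} ∈ τ_X ✓.
  U = {p, q, r}: f^{-1}(U) = {p95, p96} ∈ τ_X ✓.
  U = {o, p, q, r}: f^{-1}(U) = {p95, p96} ∈ τ_X ✓.
Every preimage lies in τ_X, so f IS continuous.


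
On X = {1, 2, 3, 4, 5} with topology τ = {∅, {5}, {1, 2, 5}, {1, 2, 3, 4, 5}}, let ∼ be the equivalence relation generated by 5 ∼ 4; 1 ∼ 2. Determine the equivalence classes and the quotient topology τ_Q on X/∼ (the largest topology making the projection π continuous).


X/∼ = {[1=2], [3], [4=5]}; |τ_Q| = 2.

Equivalence classes: [1=2], [3], [4=5].
Quotient map π: X → X/∼ sends 1 ↦ [1=2], 2 ↦ [1=2], 3 ↦ [3], 4 ↦ [4=5], 5 ↦ [4=5].
For each subset V ⊆ X/∼, compute π^{-1}(V) ⊆ X and check whether π^{-1}(V) ∈ τ. V is open in τ_Q iff π^{-1}(V) ∈ τ.
  V = {}: π^{-1}(V) = ∅ ∈ τ ✓.
  V = {[1=2]}: π^{-1}(V) = {1, 2} ∉ τ ✗.
  V = {[3]}: π^{-1}(V) = {3} ∉ τ ✗.
  V = {[1=2], [3]}: π^{-1}(V) = {1, 2, 3} ∉ τ ✗.
  V = {[4=5]}: π^{-1}(V) = {4, 5} ∉ τ ✗.
  V = {[1=2], [4=5]}: π^{-1}(V) = {1, 2, 4, 5} ∉ τ ✗.
  V = {[3], [4=5]}: π^{-1}(V) = {3, 4, 5} ∉ τ ✗.
  V = {[1=2], [3], [4=5]}: π^{-1}(V) = {1, 2, 3, 4, 5} ∈ τ ✓.
Open sets in the quotient: τ_Q = {{}, {[1=2], [3], [4=5]}} (2 elements).


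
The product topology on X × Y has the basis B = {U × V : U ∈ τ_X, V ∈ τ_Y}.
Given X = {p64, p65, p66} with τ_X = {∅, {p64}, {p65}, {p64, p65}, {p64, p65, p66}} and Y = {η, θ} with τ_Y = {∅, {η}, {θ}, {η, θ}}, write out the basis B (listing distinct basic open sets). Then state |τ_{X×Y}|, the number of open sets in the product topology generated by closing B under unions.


Basis B = {∅ × ∅, {p64} × {η}, {p64} × {θ}, {p65} × {η}, {p65} × {θ}, {p64} × {η, θ}, {p64, p65} × {η}, {p64, p65} × {θ}, {p65} × {η, θ}, {p64, p65, p66} × {η}, {p64, p65, p66} × {θ}, {p64, p65} × {η, θ}, {p64, p65, p66} × {η, θ}}; |τ_{X×Y}| = 25.

Enumerate products U × V with U ∈ τ_X, V ∈ τ_Y (deduplicated):
  ∅ × ∅ = {} (∅)
  {p64} × {η} = {(p64,η)}
  {p64} × {θ} = {(p64,θ)}
  {p65} × {η} = {(p65,η)}
  {p65} × {θ} = {(p65,θ)}
  {p64} × {η, θ} = {(p64,η), (p64,θ)}
  {p64, p65} × {η} = {(p64,η), (p65,η)}
  {p64, p65} × {θ} = {(p64,θ), (p65,θ)}
  {p65} × {η, θ} = {(p65,η), (p65,θ)}
  {p64, p65, p66} × {η} = {(p64,η), (p65,η), (p66,η)}
  {p64, p65, p66} × {θ} = {(p64,θ), (p65,θ), (p66,θ)}
  {p64, p65} × {η, θ} = {(p64,η), (p64,θ), (p65,η), (p65,θ)}
  {p64, p65, p66} × {η, θ} = {(p64,η), (p64,θ), (p65,η), (p65,θ), (p66,η), (p66,θ)}
These 13 distinct sets form the basis B.
Close under arbitrary unions to get τ_{X×Y}; counting gives |τ_{X×Y}| = 25.


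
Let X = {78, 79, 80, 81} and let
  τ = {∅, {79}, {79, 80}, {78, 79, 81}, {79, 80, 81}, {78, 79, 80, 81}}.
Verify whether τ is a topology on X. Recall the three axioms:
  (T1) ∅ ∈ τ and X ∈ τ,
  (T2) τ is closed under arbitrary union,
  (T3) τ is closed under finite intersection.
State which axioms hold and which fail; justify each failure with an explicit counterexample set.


τ is NOT a topology on X.

Axiom (T1): ∅ ∈ τ? Yes; X ∈ τ? Yes.
Axiom (T2/T3): check pairwise unions and intersections of members of τ.
Counterexample for (T3): {78, 79, 81} ∩ {79, 80, 81} = {79, 81} ∉ τ. Therefore τ is NOT a topology.


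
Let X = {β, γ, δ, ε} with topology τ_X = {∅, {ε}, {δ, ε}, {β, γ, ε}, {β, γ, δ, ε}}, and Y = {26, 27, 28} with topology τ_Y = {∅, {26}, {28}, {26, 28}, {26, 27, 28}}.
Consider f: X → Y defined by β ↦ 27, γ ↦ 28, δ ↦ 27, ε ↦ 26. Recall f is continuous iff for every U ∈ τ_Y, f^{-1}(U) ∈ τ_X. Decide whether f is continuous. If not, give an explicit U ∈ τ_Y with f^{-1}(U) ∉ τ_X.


f is NOT continuous.

Compute f^{-1}(U) for each U ∈ τ_Y:
  U = ∅: f^{-1}(U) = ∅ ∈ τ_X ✓.
  U = {26}: f^{-1}(U) = {ε} ∈ τ_X ✓.
  U = {28}: f^{-1}(U) = {γ} ∉ τ_X ✗.
  U = {26, 28}: f^{-1}(U) = {γ, ε} ∉ τ_X ✗.
  U = {26, 27, 28}: f^{-1}(U) = {β, γ, δ, ε} ∈ τ_X ✓.
Found U = {28} with f^{-1}(U) = {γ} not in τ_X. Therefore f is NOT continuous.
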